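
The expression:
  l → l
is always true.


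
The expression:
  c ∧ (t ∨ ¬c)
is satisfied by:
  {t: True, c: True}


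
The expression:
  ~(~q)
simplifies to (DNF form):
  q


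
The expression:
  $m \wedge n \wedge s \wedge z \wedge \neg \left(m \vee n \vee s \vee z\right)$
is never true.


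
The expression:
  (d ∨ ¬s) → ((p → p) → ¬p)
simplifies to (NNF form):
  (s ∧ ¬d) ∨ ¬p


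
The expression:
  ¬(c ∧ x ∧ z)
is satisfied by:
  {c: False, z: False, x: False}
  {x: True, c: False, z: False}
  {z: True, c: False, x: False}
  {x: True, z: True, c: False}
  {c: True, x: False, z: False}
  {x: True, c: True, z: False}
  {z: True, c: True, x: False}


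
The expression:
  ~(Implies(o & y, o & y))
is never true.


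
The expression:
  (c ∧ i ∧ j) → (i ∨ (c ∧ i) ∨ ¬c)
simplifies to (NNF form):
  True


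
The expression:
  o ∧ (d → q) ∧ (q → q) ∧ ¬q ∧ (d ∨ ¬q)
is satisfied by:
  {o: True, q: False, d: False}


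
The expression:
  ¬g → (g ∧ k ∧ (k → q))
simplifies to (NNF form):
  g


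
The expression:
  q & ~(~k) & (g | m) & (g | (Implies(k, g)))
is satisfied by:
  {g: True, q: True, k: True}


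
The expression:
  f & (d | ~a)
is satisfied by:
  {d: True, f: True, a: False}
  {f: True, a: False, d: False}
  {a: True, d: True, f: True}


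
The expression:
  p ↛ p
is never true.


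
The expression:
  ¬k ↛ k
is always true.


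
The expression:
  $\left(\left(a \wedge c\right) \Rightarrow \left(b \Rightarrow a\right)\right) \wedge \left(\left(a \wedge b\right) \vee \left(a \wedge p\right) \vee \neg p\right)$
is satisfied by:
  {a: True, p: False}
  {p: False, a: False}
  {p: True, a: True}


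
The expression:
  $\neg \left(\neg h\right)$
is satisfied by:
  {h: True}


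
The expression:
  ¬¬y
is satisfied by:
  {y: True}


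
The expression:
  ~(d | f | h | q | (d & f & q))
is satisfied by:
  {q: False, d: False, f: False, h: False}


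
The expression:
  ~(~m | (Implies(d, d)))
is never true.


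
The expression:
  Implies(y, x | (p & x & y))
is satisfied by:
  {x: True, y: False}
  {y: False, x: False}
  {y: True, x: True}


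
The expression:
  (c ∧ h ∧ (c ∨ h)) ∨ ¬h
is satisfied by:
  {c: True, h: False}
  {h: False, c: False}
  {h: True, c: True}


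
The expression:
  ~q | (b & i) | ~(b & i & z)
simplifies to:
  True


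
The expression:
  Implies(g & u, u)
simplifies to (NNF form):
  True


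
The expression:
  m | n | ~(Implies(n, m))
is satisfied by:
  {n: True, m: True}
  {n: True, m: False}
  {m: True, n: False}


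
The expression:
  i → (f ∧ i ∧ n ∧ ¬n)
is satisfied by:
  {i: False}


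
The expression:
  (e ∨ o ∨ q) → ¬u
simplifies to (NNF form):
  (¬e ∧ ¬o ∧ ¬q) ∨ ¬u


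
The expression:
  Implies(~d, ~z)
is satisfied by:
  {d: True, z: False}
  {z: False, d: False}
  {z: True, d: True}


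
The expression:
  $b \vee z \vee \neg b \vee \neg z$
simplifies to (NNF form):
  $\text{True}$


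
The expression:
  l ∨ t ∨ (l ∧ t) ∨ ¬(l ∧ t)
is always true.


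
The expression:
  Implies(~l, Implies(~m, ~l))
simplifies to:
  True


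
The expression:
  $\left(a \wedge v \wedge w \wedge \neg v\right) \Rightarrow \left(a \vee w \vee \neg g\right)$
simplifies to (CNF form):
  $\text{True}$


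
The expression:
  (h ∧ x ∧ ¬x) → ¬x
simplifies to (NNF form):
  True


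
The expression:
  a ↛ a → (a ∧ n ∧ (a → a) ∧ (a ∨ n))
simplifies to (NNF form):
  True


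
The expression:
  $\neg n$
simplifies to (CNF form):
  $\neg n$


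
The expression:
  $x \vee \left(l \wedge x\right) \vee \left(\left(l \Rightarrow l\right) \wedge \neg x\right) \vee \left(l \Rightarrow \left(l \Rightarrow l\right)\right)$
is always true.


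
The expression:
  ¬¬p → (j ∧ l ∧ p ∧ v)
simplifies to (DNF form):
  (j ∧ l ∧ v) ∨ ¬p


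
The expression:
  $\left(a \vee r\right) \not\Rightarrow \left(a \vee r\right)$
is never true.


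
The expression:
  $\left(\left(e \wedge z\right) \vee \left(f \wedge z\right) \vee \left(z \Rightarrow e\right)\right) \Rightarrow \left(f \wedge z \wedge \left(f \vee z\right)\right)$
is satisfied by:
  {z: True, f: True, e: False}
  {z: True, f: False, e: False}
  {z: True, e: True, f: True}


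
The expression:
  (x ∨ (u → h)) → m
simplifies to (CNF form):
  (m ∨ u) ∧ (m ∨ ¬h) ∧ (m ∨ ¬x)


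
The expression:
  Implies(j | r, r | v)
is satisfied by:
  {r: True, v: True, j: False}
  {r: True, v: False, j: False}
  {v: True, r: False, j: False}
  {r: False, v: False, j: False}
  {r: True, j: True, v: True}
  {r: True, j: True, v: False}
  {j: True, v: True, r: False}


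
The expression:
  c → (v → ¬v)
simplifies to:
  ¬c ∨ ¬v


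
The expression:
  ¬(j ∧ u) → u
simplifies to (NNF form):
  u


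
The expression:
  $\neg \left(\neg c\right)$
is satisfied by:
  {c: True}


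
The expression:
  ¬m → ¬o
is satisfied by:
  {m: True, o: False}
  {o: False, m: False}
  {o: True, m: True}


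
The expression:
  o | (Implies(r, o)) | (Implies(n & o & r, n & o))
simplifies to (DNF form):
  True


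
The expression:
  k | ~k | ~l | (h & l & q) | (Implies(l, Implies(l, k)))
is always true.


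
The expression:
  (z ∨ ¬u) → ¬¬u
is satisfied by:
  {u: True}


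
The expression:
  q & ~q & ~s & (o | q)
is never true.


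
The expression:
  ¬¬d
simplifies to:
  d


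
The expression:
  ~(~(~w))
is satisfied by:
  {w: False}


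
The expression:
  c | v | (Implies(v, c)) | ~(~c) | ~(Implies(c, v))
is always true.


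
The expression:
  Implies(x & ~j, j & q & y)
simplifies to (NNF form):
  j | ~x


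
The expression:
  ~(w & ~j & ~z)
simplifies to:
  j | z | ~w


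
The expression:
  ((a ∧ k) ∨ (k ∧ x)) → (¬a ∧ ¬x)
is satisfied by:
  {a: False, k: False, x: False}
  {x: True, a: False, k: False}
  {a: True, x: False, k: False}
  {x: True, a: True, k: False}
  {k: True, x: False, a: False}


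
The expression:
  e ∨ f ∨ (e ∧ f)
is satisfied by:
  {e: True, f: True}
  {e: True, f: False}
  {f: True, e: False}


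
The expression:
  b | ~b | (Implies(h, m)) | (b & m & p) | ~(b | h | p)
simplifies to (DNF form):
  True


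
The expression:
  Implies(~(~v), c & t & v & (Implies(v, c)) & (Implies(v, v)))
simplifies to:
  ~v | (c & t)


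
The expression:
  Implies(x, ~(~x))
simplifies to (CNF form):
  True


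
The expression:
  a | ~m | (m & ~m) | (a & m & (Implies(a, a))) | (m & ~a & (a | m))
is always true.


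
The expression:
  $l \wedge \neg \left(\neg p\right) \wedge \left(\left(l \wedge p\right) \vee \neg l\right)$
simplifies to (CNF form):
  $l \wedge p$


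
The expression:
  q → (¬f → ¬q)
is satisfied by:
  {f: True, q: False}
  {q: False, f: False}
  {q: True, f: True}


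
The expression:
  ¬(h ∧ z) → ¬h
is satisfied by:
  {z: True, h: False}
  {h: False, z: False}
  {h: True, z: True}


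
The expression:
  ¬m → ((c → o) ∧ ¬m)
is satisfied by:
  {o: True, m: True, c: False}
  {o: True, c: False, m: False}
  {m: True, c: False, o: False}
  {m: False, c: False, o: False}
  {o: True, m: True, c: True}
  {o: True, c: True, m: False}
  {m: True, c: True, o: False}


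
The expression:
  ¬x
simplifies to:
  ¬x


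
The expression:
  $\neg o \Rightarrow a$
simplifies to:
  $a \vee o$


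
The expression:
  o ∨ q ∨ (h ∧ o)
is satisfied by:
  {q: True, o: True}
  {q: True, o: False}
  {o: True, q: False}


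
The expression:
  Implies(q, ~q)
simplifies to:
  ~q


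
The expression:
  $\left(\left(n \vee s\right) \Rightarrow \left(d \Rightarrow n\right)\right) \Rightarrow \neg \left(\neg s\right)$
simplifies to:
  $s$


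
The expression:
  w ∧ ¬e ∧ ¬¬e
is never true.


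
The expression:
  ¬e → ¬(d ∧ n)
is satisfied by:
  {e: True, d: False, n: False}
  {e: False, d: False, n: False}
  {n: True, e: True, d: False}
  {n: True, e: False, d: False}
  {d: True, e: True, n: False}
  {d: True, e: False, n: False}
  {d: True, n: True, e: True}


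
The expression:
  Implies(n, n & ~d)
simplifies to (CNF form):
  ~d | ~n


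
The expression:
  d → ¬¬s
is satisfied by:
  {s: True, d: False}
  {d: False, s: False}
  {d: True, s: True}


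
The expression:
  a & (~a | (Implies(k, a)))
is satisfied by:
  {a: True}


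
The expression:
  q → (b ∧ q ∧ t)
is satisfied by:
  {b: True, t: True, q: False}
  {b: True, t: False, q: False}
  {t: True, b: False, q: False}
  {b: False, t: False, q: False}
  {b: True, q: True, t: True}


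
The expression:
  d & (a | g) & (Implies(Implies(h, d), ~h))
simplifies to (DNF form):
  (a & d & ~h) | (d & g & ~h)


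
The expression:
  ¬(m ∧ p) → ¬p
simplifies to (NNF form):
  m ∨ ¬p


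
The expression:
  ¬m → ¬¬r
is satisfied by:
  {r: True, m: True}
  {r: True, m: False}
  {m: True, r: False}


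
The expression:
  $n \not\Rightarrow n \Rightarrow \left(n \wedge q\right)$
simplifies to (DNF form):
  $\text{True}$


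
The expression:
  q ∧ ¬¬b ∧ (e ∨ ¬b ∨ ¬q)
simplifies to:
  b ∧ e ∧ q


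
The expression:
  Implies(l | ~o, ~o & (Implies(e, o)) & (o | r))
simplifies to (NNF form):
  (o | r) & (o | ~e) & (~l | ~o)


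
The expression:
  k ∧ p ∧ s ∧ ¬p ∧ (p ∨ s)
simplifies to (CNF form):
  False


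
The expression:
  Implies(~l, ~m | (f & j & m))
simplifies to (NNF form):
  l | ~m | (f & j)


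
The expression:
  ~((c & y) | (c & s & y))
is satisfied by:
  {c: False, y: False}
  {y: True, c: False}
  {c: True, y: False}


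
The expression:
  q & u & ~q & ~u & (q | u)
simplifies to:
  False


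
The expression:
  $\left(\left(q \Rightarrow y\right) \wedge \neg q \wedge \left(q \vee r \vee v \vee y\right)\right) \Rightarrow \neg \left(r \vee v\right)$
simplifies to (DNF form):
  $q \vee \left(\neg r \wedge \neg v\right)$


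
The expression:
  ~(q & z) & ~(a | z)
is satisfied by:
  {z: False, a: False}


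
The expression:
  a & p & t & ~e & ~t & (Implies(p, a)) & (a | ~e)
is never true.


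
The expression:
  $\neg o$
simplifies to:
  $\neg o$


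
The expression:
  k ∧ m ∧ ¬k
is never true.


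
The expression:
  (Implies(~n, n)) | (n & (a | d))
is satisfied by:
  {n: True}


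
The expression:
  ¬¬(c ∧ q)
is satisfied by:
  {c: True, q: True}


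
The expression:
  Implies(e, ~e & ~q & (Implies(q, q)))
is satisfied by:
  {e: False}


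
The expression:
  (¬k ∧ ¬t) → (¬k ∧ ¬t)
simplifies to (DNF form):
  True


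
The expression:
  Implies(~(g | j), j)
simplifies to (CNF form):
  g | j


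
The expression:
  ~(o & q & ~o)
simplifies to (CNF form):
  True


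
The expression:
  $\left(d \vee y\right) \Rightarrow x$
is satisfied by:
  {x: True, y: False, d: False}
  {x: True, d: True, y: False}
  {x: True, y: True, d: False}
  {x: True, d: True, y: True}
  {d: False, y: False, x: False}


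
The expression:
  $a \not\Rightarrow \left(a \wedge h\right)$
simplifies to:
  $a \wedge \neg h$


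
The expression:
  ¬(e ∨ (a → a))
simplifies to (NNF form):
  False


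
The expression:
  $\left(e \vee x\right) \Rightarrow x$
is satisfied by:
  {x: True, e: False}
  {e: False, x: False}
  {e: True, x: True}


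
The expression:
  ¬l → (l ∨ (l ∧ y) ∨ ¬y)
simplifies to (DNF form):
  l ∨ ¬y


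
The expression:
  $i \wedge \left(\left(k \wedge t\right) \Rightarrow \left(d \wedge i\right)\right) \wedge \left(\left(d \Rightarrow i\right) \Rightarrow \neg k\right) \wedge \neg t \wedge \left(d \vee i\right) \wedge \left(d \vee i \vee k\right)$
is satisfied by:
  {i: True, t: False, k: False}


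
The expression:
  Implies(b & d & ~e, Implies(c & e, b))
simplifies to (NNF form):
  True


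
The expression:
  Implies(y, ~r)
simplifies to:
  ~r | ~y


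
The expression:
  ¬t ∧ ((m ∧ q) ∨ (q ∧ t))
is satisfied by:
  {m: True, q: True, t: False}


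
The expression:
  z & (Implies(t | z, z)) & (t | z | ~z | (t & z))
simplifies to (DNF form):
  z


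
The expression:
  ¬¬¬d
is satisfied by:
  {d: False}


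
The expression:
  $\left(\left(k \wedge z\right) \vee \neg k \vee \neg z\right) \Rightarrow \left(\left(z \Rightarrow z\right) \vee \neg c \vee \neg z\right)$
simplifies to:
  $\text{True}$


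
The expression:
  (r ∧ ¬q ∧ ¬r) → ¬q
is always true.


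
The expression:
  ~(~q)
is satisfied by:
  {q: True}


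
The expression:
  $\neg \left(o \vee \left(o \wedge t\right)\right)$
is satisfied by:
  {o: False}


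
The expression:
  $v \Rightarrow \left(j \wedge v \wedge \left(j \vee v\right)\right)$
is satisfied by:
  {j: True, v: False}
  {v: False, j: False}
  {v: True, j: True}


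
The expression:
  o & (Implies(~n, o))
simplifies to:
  o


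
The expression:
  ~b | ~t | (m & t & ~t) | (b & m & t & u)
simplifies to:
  ~b | ~t | (m & u)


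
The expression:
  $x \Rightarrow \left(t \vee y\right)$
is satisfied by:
  {y: True, t: True, x: False}
  {y: True, t: False, x: False}
  {t: True, y: False, x: False}
  {y: False, t: False, x: False}
  {y: True, x: True, t: True}
  {y: True, x: True, t: False}
  {x: True, t: True, y: False}


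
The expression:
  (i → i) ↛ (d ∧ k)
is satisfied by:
  {k: False, d: False}
  {d: True, k: False}
  {k: True, d: False}


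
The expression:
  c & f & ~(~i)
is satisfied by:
  {c: True, i: True, f: True}


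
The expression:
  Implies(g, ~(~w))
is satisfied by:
  {w: True, g: False}
  {g: False, w: False}
  {g: True, w: True}


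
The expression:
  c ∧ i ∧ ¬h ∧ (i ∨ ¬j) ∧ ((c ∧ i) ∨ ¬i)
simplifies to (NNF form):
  c ∧ i ∧ ¬h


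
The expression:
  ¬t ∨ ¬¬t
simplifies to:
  True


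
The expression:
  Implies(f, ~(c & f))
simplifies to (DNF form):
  ~c | ~f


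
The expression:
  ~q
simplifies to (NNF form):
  ~q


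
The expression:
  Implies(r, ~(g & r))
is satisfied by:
  {g: False, r: False}
  {r: True, g: False}
  {g: True, r: False}


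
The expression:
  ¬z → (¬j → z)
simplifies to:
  j ∨ z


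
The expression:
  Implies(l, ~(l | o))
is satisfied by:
  {l: False}


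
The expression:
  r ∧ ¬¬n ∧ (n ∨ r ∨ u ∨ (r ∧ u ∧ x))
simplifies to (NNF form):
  n ∧ r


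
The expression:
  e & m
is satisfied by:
  {m: True, e: True}


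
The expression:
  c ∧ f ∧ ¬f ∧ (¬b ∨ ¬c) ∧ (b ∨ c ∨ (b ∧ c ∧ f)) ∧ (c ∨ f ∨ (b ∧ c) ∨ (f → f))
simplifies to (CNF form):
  False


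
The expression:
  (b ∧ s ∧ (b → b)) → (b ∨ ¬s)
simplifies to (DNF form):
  True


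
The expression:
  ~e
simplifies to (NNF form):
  ~e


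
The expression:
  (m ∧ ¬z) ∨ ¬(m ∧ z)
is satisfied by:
  {m: False, z: False}
  {z: True, m: False}
  {m: True, z: False}


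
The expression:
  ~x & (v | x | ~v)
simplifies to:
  ~x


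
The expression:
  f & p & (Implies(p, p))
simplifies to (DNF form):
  f & p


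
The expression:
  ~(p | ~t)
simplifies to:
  t & ~p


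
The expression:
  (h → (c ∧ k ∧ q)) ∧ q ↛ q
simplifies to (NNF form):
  False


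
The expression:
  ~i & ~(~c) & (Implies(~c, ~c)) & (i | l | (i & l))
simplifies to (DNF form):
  c & l & ~i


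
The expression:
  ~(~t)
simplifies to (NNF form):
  t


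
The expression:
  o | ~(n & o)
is always true.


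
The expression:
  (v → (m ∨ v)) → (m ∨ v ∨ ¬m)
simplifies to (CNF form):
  True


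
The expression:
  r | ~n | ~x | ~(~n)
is always true.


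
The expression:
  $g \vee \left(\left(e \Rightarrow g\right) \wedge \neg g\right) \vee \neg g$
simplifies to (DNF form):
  $\text{True}$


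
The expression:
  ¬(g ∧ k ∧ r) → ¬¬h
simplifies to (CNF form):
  (g ∨ h) ∧ (h ∨ k) ∧ (h ∨ r)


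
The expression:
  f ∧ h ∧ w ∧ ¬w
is never true.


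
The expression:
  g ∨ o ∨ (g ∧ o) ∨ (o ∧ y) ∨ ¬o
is always true.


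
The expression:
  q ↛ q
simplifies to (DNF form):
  False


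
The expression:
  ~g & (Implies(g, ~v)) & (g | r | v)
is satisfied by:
  {r: True, v: True, g: False}
  {r: True, g: False, v: False}
  {v: True, g: False, r: False}


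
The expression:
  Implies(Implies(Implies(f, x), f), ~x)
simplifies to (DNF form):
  ~f | ~x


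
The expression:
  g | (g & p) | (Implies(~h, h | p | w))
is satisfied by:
  {h: True, p: True, g: True, w: True}
  {h: True, p: True, g: True, w: False}
  {h: True, p: True, w: True, g: False}
  {h: True, p: True, w: False, g: False}
  {h: True, g: True, w: True, p: False}
  {h: True, g: True, w: False, p: False}
  {h: True, g: False, w: True, p: False}
  {h: True, g: False, w: False, p: False}
  {p: True, g: True, w: True, h: False}
  {p: True, g: True, w: False, h: False}
  {p: True, w: True, g: False, h: False}
  {p: True, w: False, g: False, h: False}
  {g: True, w: True, p: False, h: False}
  {g: True, p: False, w: False, h: False}
  {w: True, p: False, g: False, h: False}


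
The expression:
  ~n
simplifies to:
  ~n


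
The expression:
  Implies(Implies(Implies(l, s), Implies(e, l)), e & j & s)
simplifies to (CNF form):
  e & (j | ~l) & (s | ~l)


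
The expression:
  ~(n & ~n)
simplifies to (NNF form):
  True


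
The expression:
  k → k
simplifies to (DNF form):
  True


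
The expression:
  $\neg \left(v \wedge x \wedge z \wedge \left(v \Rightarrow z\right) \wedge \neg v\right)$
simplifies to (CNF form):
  $\text{True}$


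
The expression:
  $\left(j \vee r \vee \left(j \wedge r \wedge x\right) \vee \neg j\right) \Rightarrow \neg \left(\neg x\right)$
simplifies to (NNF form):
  $x$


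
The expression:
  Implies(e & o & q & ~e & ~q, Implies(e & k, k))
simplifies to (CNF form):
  True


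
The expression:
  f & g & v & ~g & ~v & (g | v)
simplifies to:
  False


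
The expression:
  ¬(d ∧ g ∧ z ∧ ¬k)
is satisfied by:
  {k: True, g: False, z: False, d: False}
  {k: False, g: False, z: False, d: False}
  {d: True, k: True, g: False, z: False}
  {d: True, k: False, g: False, z: False}
  {k: True, z: True, d: False, g: False}
  {z: True, d: False, g: False, k: False}
  {d: True, z: True, k: True, g: False}
  {d: True, z: True, k: False, g: False}
  {k: True, g: True, d: False, z: False}
  {g: True, d: False, z: False, k: False}
  {k: True, d: True, g: True, z: False}
  {d: True, g: True, k: False, z: False}
  {k: True, z: True, g: True, d: False}
  {z: True, g: True, d: False, k: False}
  {d: True, z: True, g: True, k: True}


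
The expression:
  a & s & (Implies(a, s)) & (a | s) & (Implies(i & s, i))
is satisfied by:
  {a: True, s: True}


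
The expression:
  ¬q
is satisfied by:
  {q: False}


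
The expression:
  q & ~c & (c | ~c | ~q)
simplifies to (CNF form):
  q & ~c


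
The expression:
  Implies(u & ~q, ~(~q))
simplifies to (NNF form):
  q | ~u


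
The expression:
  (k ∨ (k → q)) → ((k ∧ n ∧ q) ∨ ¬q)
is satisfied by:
  {n: True, k: True, q: False}
  {n: True, k: False, q: False}
  {k: True, n: False, q: False}
  {n: False, k: False, q: False}
  {n: True, q: True, k: True}


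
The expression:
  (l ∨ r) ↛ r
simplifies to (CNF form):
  l ∧ ¬r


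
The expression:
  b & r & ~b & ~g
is never true.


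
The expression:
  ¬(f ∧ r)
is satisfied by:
  {r: False, f: False}
  {f: True, r: False}
  {r: True, f: False}


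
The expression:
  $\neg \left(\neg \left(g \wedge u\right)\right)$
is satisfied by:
  {u: True, g: True}


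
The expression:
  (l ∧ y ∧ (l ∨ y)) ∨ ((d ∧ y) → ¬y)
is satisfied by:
  {l: True, d: False, y: False}
  {l: False, d: False, y: False}
  {y: True, l: True, d: False}
  {y: True, l: False, d: False}
  {d: True, l: True, y: False}
  {d: True, l: False, y: False}
  {d: True, y: True, l: True}


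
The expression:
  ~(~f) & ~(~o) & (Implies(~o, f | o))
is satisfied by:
  {f: True, o: True}


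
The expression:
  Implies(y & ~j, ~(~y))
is always true.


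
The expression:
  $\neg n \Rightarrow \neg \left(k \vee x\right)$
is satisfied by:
  {n: True, k: False, x: False}
  {n: True, x: True, k: False}
  {n: True, k: True, x: False}
  {n: True, x: True, k: True}
  {x: False, k: False, n: False}


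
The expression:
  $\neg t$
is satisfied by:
  {t: False}


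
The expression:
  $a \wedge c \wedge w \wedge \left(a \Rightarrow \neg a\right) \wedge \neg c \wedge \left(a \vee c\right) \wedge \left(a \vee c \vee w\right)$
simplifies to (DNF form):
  $\text{False}$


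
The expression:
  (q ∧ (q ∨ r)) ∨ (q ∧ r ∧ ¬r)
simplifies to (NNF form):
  q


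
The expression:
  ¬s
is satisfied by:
  {s: False}


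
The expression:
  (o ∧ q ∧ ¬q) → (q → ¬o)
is always true.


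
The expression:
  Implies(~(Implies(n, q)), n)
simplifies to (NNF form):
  True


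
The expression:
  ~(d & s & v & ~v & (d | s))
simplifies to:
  True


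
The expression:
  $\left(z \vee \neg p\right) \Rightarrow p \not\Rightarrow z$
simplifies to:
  $p \wedge \neg z$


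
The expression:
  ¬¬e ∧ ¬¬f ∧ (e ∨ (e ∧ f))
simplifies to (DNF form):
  e ∧ f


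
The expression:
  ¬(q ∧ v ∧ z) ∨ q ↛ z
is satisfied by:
  {v: False, q: False, z: False}
  {z: True, v: False, q: False}
  {q: True, v: False, z: False}
  {z: True, q: True, v: False}
  {v: True, z: False, q: False}
  {z: True, v: True, q: False}
  {q: True, v: True, z: False}


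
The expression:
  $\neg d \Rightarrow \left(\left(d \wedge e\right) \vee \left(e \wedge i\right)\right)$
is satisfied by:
  {i: True, d: True, e: True}
  {i: True, d: True, e: False}
  {d: True, e: True, i: False}
  {d: True, e: False, i: False}
  {i: True, e: True, d: False}


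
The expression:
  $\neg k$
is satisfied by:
  {k: False}


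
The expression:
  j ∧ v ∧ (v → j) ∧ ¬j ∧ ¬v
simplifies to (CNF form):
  False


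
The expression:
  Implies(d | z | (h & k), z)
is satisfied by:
  {z: True, k: False, h: False, d: False}
  {z: True, h: True, k: False, d: False}
  {z: True, k: True, h: False, d: False}
  {z: True, h: True, k: True, d: False}
  {d: True, z: True, k: False, h: False}
  {d: True, z: True, h: True, k: False}
  {d: True, z: True, k: True, h: False}
  {d: True, z: True, h: True, k: True}
  {d: False, k: False, h: False, z: False}
  {h: True, d: False, k: False, z: False}
  {k: True, d: False, h: False, z: False}


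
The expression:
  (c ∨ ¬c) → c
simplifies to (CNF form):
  c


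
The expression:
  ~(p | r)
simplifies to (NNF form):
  ~p & ~r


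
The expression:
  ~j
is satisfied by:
  {j: False}


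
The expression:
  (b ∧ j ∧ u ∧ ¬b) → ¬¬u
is always true.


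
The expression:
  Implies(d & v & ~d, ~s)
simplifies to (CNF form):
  True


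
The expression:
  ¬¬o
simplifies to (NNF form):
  o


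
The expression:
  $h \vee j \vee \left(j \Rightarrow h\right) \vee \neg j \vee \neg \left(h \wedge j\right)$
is always true.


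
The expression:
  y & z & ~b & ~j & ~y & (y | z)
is never true.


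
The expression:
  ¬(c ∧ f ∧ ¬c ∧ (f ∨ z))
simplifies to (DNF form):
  True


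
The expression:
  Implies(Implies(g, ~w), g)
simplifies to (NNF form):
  g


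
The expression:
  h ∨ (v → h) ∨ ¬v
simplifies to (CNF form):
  h ∨ ¬v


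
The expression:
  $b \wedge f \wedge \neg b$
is never true.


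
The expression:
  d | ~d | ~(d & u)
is always true.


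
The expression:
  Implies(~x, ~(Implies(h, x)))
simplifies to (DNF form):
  h | x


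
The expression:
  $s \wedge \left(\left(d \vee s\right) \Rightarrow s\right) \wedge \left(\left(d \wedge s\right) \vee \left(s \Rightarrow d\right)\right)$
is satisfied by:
  {s: True, d: True}


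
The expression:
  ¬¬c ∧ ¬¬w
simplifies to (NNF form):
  c ∧ w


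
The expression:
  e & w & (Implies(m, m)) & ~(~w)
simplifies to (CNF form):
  e & w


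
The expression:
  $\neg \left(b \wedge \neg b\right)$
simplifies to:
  $\text{True}$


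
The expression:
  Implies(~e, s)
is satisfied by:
  {e: True, s: True}
  {e: True, s: False}
  {s: True, e: False}


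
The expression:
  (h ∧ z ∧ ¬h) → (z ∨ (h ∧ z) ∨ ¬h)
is always true.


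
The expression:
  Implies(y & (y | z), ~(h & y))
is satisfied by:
  {h: False, y: False}
  {y: True, h: False}
  {h: True, y: False}


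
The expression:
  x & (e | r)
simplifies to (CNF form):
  x & (e | r)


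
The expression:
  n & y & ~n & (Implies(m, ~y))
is never true.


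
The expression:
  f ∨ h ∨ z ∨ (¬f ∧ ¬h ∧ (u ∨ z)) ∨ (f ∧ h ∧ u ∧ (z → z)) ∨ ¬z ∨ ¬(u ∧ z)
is always true.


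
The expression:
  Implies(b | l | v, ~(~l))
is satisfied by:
  {l: True, v: False, b: False}
  {b: True, l: True, v: False}
  {l: True, v: True, b: False}
  {b: True, l: True, v: True}
  {b: False, v: False, l: False}


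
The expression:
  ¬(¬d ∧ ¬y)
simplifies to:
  d ∨ y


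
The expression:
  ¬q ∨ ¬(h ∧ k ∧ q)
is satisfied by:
  {h: False, k: False, q: False}
  {q: True, h: False, k: False}
  {k: True, h: False, q: False}
  {q: True, k: True, h: False}
  {h: True, q: False, k: False}
  {q: True, h: True, k: False}
  {k: True, h: True, q: False}


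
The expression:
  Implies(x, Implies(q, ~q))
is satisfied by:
  {q: False, x: False}
  {x: True, q: False}
  {q: True, x: False}


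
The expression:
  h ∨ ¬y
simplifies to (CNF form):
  h ∨ ¬y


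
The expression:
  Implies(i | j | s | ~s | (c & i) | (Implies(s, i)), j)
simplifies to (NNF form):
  j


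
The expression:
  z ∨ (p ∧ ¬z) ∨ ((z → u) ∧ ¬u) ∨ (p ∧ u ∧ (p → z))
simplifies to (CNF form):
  p ∨ z ∨ ¬u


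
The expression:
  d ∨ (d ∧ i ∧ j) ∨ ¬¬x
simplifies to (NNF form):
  d ∨ x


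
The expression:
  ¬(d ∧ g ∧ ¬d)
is always true.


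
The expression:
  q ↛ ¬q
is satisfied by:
  {q: True}


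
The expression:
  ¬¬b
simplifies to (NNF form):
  b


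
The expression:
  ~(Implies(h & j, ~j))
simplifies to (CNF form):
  h & j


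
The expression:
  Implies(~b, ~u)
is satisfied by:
  {b: True, u: False}
  {u: False, b: False}
  {u: True, b: True}


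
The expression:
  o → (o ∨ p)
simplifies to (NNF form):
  True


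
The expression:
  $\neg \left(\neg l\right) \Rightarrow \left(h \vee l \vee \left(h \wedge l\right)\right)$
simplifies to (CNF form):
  $\text{True}$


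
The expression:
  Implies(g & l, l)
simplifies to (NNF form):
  True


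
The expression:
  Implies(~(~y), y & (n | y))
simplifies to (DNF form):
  True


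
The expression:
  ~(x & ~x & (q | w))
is always true.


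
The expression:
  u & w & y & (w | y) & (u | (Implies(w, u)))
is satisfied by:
  {u: True, w: True, y: True}


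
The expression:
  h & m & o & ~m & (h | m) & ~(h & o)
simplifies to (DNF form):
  False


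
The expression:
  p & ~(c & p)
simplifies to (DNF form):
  p & ~c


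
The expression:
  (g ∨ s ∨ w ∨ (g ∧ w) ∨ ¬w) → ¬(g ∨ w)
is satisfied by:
  {g: False, w: False}


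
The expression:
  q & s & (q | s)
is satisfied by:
  {s: True, q: True}


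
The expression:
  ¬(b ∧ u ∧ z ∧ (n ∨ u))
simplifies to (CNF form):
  ¬b ∨ ¬u ∨ ¬z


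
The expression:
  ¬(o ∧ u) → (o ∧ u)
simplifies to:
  o ∧ u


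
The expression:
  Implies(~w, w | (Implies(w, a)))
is always true.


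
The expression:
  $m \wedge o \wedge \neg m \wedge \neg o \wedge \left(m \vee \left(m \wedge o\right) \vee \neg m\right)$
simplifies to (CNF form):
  $\text{False}$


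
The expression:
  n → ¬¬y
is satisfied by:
  {y: True, n: False}
  {n: False, y: False}
  {n: True, y: True}


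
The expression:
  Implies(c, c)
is always true.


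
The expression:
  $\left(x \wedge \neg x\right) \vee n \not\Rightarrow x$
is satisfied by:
  {n: True, x: False}


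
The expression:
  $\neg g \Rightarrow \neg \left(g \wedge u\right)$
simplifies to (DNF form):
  $\text{True}$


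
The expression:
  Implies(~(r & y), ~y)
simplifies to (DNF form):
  r | ~y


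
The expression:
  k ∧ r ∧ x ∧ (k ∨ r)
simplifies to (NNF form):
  k ∧ r ∧ x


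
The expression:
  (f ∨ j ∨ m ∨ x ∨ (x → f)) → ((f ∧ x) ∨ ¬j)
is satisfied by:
  {x: True, f: True, j: False}
  {x: True, f: False, j: False}
  {f: True, x: False, j: False}
  {x: False, f: False, j: False}
  {j: True, x: True, f: True}


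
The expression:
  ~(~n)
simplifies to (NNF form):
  n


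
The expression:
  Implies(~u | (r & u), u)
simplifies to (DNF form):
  u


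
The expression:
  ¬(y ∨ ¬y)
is never true.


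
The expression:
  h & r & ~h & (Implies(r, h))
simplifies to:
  False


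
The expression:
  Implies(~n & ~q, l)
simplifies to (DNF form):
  l | n | q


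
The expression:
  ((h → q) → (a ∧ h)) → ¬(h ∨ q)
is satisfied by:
  {q: True, h: False, a: False}
  {q: False, h: False, a: False}
  {a: True, q: True, h: False}
  {a: True, q: False, h: False}
  {h: True, q: True, a: False}


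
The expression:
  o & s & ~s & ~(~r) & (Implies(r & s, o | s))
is never true.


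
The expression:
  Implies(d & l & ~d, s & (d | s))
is always true.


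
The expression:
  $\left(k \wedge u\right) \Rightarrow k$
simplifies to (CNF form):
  $\text{True}$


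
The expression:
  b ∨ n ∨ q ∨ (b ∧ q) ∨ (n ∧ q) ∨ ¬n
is always true.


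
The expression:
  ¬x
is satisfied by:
  {x: False}


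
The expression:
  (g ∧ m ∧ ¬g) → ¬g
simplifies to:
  True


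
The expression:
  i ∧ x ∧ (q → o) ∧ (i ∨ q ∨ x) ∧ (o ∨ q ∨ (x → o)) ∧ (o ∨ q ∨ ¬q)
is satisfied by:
  {i: True, x: True, o: True}


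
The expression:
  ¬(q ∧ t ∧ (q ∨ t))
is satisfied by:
  {t: False, q: False}
  {q: True, t: False}
  {t: True, q: False}


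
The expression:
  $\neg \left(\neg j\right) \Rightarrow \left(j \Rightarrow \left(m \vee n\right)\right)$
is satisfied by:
  {n: True, m: True, j: False}
  {n: True, m: False, j: False}
  {m: True, n: False, j: False}
  {n: False, m: False, j: False}
  {j: True, n: True, m: True}
  {j: True, n: True, m: False}
  {j: True, m: True, n: False}


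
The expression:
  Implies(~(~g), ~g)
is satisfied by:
  {g: False}


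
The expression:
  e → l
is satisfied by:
  {l: True, e: False}
  {e: False, l: False}
  {e: True, l: True}


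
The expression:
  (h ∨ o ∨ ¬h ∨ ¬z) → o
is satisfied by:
  {o: True}


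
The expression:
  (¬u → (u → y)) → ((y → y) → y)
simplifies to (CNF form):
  y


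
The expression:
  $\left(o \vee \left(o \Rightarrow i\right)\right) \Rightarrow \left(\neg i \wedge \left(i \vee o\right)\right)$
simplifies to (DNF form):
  $o \wedge \neg i$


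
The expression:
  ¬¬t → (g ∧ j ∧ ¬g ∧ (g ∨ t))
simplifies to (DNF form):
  ¬t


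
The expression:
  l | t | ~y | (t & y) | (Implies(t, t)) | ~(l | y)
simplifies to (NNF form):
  True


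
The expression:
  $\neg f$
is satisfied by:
  {f: False}


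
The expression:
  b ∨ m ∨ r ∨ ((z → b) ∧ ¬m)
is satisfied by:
  {r: True, b: True, m: True, z: False}
  {r: True, b: True, m: False, z: False}
  {r: True, m: True, z: False, b: False}
  {r: True, m: False, z: False, b: False}
  {b: True, m: True, z: False, r: False}
  {b: True, m: False, z: False, r: False}
  {m: True, b: False, z: False, r: False}
  {m: False, b: False, z: False, r: False}
  {r: True, b: True, z: True, m: True}
  {r: True, b: True, z: True, m: False}
  {r: True, z: True, m: True, b: False}
  {r: True, z: True, m: False, b: False}
  {z: True, b: True, m: True, r: False}
  {z: True, b: True, m: False, r: False}
  {z: True, m: True, b: False, r: False}


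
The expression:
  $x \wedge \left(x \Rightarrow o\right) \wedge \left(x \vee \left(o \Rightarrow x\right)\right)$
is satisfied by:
  {x: True, o: True}


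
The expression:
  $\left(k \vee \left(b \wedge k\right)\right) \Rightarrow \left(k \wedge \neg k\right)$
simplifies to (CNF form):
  $\neg k$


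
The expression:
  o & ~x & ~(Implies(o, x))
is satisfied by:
  {o: True, x: False}


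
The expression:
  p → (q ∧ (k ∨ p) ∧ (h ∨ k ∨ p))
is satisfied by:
  {q: True, p: False}
  {p: False, q: False}
  {p: True, q: True}


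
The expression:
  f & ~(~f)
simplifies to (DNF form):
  f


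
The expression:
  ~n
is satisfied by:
  {n: False}


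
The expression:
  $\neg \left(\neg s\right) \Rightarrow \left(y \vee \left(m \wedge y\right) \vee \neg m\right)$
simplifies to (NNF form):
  $y \vee \neg m \vee \neg s$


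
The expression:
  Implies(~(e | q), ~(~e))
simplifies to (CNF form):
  e | q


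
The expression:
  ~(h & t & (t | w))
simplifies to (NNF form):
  ~h | ~t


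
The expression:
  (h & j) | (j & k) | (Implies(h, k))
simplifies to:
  j | k | ~h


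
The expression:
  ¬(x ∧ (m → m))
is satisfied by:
  {x: False}


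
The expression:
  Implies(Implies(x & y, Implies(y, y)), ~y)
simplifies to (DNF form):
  ~y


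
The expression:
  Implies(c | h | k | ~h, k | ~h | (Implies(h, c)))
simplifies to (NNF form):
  c | k | ~h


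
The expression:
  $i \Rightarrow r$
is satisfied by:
  {r: True, i: False}
  {i: False, r: False}
  {i: True, r: True}


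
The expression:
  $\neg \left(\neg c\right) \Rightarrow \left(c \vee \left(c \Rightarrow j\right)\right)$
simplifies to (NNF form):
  $\text{True}$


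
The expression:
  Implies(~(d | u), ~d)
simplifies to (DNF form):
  True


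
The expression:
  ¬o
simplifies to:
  ¬o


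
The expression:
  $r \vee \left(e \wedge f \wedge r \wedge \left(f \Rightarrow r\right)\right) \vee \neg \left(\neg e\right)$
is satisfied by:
  {r: True, e: True}
  {r: True, e: False}
  {e: True, r: False}


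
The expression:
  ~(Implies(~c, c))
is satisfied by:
  {c: False}


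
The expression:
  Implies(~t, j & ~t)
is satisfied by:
  {t: True, j: True}
  {t: True, j: False}
  {j: True, t: False}


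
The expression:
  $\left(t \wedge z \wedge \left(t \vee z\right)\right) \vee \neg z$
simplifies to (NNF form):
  $t \vee \neg z$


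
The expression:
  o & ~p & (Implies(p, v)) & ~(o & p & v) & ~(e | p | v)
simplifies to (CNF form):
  o & ~e & ~p & ~v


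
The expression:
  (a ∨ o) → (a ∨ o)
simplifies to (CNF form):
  True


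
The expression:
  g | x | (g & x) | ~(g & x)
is always true.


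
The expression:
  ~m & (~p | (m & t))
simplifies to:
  ~m & ~p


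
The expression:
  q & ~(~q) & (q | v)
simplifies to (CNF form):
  q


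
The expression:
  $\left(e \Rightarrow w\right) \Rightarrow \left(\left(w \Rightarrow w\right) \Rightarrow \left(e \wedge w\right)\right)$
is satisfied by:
  {e: True}


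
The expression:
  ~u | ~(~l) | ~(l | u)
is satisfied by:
  {l: True, u: False}
  {u: False, l: False}
  {u: True, l: True}


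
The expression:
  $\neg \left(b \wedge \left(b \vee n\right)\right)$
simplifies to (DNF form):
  $\neg b$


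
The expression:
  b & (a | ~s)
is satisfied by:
  {b: True, a: True, s: False}
  {b: True, s: False, a: False}
  {b: True, a: True, s: True}


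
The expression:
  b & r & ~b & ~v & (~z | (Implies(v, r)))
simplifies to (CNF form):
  False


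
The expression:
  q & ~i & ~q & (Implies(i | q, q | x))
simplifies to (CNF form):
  False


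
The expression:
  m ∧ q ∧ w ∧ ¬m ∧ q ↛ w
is never true.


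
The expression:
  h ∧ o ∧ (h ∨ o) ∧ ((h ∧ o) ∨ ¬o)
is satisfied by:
  {h: True, o: True}


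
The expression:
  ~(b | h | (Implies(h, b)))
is never true.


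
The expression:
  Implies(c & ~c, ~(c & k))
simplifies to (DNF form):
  True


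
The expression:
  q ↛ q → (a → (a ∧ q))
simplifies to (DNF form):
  True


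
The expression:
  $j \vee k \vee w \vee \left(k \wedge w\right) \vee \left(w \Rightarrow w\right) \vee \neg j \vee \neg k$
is always true.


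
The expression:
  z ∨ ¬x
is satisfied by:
  {z: True, x: False}
  {x: False, z: False}
  {x: True, z: True}


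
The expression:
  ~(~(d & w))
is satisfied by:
  {w: True, d: True}


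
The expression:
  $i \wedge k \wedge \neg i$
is never true.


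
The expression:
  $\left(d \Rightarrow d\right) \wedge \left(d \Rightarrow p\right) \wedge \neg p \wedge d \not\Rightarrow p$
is never true.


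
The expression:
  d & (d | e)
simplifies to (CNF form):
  d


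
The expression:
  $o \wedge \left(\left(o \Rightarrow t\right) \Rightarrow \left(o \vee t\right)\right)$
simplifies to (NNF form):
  $o$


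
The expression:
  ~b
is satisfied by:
  {b: False}


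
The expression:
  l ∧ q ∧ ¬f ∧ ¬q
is never true.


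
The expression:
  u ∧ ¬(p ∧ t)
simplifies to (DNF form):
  (u ∧ ¬p) ∨ (u ∧ ¬t)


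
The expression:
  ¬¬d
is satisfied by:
  {d: True}


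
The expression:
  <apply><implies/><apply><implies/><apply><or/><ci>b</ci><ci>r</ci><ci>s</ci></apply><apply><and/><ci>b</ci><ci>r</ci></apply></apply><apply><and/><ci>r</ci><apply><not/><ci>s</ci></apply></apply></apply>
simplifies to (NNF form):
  <apply><or/><apply><and/><ci>b</ci><apply><not/><ci>r</ci></apply></apply><apply><and/><ci>r</ci><apply><not/><ci>s</ci></apply></apply><apply><and/><ci>s</ci><apply><not/><ci>b</ci></apply></apply></apply>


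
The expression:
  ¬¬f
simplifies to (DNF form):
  f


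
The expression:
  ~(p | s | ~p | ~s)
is never true.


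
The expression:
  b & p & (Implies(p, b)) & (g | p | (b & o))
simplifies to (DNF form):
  b & p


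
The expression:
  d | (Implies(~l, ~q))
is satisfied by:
  {d: True, l: True, q: False}
  {d: True, l: False, q: False}
  {l: True, d: False, q: False}
  {d: False, l: False, q: False}
  {q: True, d: True, l: True}
  {q: True, d: True, l: False}
  {q: True, l: True, d: False}


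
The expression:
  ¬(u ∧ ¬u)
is always true.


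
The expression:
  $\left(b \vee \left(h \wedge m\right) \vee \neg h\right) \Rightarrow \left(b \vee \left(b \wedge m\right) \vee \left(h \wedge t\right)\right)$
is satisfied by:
  {b: True, h: True, t: True, m: False}
  {b: True, h: True, m: False, t: False}
  {b: True, h: True, t: True, m: True}
  {b: True, h: True, m: True, t: False}
  {b: True, t: True, m: False, h: False}
  {b: True, m: False, t: False, h: False}
  {b: True, t: True, m: True, h: False}
  {b: True, m: True, t: False, h: False}
  {t: True, h: True, m: False, b: False}
  {h: True, m: False, t: False, b: False}
  {t: True, h: True, m: True, b: False}
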